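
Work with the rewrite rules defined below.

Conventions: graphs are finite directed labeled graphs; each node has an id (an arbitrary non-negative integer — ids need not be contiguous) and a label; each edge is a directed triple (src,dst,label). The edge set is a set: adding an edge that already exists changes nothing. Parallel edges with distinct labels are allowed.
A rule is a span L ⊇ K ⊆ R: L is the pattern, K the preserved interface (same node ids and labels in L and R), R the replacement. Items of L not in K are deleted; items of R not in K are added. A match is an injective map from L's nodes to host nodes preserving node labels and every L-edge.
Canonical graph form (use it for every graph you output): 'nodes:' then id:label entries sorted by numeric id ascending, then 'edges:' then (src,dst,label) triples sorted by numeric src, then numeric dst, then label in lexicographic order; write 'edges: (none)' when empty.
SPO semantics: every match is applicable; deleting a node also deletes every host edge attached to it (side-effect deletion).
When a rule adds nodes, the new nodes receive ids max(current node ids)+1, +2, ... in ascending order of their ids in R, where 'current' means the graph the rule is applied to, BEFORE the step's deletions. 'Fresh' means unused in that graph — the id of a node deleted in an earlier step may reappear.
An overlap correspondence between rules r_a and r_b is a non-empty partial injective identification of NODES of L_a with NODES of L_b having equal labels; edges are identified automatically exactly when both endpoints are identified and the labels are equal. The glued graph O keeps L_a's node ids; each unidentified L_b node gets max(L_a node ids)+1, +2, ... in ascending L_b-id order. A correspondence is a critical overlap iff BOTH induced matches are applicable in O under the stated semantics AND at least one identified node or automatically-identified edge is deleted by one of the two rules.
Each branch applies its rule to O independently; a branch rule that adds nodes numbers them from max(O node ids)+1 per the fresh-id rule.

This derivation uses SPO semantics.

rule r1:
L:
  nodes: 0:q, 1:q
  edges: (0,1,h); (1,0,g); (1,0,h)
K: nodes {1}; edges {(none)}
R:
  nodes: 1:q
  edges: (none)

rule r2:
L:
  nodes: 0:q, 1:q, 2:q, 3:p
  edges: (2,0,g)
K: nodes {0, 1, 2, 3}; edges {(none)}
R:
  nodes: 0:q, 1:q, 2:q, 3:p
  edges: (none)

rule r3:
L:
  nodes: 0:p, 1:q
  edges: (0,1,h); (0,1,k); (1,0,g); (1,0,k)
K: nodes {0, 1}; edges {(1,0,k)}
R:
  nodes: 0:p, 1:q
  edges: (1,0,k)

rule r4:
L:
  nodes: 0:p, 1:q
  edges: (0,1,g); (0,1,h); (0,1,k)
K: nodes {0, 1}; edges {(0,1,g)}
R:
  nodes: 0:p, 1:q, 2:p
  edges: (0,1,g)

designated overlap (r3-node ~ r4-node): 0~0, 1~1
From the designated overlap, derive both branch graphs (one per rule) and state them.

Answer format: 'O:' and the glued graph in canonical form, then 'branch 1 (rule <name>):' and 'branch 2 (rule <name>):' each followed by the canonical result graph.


O:
nodes: 0:p, 1:q
edges: (0,1,g); (0,1,h); (0,1,k); (1,0,g); (1,0,k)
branch 1 (rule r3):
nodes: 0:p, 1:q
edges: (0,1,g); (1,0,k)
branch 2 (rule r4):
nodes: 0:p, 1:q, 2:p
edges: (0,1,g); (1,0,g); (1,0,k)


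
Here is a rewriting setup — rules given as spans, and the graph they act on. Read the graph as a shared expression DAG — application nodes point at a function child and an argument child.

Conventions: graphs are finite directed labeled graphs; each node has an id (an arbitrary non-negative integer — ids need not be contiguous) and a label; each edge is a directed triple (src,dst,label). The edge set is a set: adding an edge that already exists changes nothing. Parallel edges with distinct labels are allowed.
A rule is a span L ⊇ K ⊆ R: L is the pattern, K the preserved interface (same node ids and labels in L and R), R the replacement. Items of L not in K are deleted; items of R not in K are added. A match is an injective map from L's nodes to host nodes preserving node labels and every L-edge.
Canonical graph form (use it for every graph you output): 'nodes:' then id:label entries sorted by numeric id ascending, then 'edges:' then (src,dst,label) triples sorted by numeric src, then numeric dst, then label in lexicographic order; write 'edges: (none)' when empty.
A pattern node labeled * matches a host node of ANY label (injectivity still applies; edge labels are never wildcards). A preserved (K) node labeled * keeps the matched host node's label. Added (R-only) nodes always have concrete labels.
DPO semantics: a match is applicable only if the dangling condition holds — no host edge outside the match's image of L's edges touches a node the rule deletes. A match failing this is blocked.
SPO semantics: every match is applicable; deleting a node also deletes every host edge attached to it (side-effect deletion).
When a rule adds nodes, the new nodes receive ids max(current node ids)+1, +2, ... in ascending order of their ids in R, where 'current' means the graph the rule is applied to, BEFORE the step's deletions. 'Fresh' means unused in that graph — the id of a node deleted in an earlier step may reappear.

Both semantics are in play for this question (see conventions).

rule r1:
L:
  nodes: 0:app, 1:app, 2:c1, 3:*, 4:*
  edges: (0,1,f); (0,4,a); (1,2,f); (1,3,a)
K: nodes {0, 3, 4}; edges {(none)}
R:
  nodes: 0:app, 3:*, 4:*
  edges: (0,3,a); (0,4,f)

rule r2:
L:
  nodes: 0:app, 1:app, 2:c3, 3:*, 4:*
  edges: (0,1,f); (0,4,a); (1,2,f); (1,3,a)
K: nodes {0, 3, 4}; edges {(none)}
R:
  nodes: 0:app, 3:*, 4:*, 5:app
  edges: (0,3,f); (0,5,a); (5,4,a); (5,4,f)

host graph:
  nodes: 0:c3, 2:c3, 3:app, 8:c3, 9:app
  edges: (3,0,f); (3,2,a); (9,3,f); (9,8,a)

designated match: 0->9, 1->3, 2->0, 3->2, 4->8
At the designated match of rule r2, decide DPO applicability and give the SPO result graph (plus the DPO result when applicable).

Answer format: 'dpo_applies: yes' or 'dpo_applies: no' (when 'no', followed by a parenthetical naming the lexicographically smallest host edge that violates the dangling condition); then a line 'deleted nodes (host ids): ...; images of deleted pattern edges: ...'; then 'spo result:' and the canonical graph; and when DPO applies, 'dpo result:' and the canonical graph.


dpo_applies: yes
deleted nodes (host ids): 0, 3; images of deleted pattern edges: (3,0,f); (3,2,a); (9,3,f); (9,8,a)
spo result:
nodes: 2:c3, 8:c3, 9:app, 10:app
edges: (9,2,f); (9,10,a); (10,8,a); (10,8,f)
dpo result:
nodes: 2:c3, 8:c3, 9:app, 10:app
edges: (9,2,f); (9,10,a); (10,8,a); (10,8,f)


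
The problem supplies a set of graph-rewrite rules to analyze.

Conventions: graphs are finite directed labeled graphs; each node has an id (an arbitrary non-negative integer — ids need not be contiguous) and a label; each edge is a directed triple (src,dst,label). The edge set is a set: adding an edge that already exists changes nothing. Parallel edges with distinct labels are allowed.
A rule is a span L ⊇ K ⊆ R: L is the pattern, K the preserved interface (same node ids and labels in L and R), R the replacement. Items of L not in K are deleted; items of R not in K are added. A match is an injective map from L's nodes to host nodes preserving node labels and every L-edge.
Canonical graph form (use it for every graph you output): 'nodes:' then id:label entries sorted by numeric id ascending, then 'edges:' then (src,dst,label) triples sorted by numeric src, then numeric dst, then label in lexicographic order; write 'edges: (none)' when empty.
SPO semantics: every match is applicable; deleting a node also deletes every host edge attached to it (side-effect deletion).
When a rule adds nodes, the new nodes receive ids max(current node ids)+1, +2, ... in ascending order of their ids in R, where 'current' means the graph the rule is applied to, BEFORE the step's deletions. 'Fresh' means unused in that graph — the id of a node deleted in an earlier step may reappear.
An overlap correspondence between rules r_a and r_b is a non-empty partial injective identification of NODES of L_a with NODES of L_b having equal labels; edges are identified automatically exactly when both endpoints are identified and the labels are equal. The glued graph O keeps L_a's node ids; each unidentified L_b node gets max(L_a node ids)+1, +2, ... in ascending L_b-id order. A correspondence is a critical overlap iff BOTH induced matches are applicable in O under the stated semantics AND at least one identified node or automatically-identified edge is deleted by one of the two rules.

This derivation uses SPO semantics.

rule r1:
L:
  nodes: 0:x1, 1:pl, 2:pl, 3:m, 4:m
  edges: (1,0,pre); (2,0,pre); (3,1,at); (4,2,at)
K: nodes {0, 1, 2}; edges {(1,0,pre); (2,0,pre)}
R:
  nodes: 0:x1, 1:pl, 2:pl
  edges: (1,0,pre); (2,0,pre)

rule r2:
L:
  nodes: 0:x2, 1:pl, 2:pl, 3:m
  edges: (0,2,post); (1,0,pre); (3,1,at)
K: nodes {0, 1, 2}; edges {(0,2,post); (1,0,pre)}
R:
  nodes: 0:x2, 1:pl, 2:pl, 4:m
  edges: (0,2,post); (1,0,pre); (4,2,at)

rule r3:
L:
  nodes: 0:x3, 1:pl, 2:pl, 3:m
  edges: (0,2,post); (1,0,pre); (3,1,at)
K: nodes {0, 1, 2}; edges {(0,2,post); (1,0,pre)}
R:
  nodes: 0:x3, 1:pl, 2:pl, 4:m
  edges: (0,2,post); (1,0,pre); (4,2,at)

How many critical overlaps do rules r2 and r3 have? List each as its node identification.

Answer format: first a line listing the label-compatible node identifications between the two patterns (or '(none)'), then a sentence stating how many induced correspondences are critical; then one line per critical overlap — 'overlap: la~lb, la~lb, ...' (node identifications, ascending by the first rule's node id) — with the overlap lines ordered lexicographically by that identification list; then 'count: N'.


label-compatible node identifications between L(r2) and L(r3): 1~1, 1~2, 2~1, 2~2, 3~3
7 of the induced correspondences are critical overlaps of r2 and r3.
overlap: 1~1, 2~2, 3~3
overlap: 1~1, 3~3
overlap: 1~2, 2~1, 3~3
overlap: 1~2, 3~3
overlap: 2~1, 3~3
overlap: 2~2, 3~3
overlap: 3~3
count: 7


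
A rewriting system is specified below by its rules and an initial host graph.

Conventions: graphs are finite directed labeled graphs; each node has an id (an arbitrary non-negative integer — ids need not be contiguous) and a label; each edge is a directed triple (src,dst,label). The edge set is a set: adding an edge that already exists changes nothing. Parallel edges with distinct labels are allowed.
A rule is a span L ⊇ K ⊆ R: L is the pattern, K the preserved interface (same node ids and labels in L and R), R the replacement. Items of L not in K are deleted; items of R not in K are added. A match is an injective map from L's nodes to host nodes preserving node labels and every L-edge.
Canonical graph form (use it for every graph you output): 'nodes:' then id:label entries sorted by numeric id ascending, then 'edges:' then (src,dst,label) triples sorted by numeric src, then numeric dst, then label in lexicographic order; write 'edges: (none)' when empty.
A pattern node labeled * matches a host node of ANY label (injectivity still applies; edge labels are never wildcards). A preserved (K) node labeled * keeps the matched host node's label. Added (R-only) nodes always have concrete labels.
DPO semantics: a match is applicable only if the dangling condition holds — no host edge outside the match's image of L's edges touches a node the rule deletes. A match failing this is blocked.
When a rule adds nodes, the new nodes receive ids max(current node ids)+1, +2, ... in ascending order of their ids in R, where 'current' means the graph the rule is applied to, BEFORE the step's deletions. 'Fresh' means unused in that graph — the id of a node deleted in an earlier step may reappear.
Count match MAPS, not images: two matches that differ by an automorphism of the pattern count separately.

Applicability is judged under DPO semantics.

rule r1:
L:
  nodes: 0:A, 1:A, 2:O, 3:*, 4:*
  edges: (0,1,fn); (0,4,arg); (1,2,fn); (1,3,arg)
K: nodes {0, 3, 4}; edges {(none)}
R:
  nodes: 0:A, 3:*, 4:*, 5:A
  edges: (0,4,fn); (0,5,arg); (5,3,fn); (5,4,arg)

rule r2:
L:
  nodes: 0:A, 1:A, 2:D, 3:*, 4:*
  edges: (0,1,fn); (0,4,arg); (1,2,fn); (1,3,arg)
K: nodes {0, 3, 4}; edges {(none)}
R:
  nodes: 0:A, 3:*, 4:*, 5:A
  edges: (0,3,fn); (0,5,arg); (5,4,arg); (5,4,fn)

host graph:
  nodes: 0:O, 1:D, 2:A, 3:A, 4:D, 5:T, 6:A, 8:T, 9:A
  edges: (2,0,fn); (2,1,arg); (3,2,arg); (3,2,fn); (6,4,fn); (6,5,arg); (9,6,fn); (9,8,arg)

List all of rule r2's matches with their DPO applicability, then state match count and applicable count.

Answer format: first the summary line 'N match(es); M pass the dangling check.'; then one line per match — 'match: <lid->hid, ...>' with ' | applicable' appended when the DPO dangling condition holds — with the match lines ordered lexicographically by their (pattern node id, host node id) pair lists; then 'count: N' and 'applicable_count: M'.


1 match(es); 1 pass the dangling check.
match: 0->9, 1->6, 2->4, 3->5, 4->8 | applicable
count: 1
applicable_count: 1


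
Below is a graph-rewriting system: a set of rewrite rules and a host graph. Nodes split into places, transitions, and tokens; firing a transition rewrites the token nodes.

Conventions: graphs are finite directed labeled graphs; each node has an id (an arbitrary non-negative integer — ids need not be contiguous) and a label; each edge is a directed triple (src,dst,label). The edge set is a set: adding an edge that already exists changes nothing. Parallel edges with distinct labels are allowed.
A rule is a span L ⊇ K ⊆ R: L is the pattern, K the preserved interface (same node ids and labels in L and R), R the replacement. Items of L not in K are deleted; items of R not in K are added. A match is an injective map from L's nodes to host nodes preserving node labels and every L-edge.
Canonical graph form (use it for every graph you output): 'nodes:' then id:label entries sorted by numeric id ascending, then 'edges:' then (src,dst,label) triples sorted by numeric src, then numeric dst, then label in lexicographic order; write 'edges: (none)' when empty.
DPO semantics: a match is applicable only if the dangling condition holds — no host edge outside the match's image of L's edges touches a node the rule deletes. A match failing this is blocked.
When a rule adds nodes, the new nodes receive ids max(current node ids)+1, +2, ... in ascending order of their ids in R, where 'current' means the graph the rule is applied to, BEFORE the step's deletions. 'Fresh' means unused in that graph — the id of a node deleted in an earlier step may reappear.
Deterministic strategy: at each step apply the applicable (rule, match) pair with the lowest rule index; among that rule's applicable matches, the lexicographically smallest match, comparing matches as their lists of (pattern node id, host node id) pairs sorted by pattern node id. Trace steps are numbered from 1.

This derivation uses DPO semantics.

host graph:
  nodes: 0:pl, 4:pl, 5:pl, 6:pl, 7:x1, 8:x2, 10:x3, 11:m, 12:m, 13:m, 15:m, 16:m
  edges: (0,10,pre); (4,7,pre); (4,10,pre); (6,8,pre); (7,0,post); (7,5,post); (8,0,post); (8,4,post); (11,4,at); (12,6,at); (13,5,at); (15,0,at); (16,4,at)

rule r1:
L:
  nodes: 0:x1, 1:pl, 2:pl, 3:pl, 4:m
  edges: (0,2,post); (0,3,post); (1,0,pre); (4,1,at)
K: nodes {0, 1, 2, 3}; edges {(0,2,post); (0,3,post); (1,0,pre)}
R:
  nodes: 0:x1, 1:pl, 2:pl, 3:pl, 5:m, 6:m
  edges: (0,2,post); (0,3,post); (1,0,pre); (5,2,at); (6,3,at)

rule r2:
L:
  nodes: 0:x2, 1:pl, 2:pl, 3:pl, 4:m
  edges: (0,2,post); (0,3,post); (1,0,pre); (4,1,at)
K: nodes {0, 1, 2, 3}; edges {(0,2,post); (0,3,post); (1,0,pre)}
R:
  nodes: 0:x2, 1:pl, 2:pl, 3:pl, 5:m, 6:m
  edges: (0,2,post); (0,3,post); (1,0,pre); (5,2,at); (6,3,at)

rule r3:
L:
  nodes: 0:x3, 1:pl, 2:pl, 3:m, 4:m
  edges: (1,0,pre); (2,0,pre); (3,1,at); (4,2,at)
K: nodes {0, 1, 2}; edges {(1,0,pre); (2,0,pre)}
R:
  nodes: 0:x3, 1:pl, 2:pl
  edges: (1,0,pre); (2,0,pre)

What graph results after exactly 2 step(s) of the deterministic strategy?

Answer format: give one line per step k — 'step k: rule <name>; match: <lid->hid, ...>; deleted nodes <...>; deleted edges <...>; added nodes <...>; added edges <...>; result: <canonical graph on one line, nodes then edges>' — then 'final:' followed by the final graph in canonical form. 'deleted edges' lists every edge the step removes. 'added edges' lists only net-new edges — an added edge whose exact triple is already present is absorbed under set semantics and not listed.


step 1: rule r1; match: 0->7, 1->4, 2->0, 3->5, 4->11; deleted nodes 11; deleted edges (11,4,at); added nodes 17, 18; added edges (17,0,at); (18,5,at); result: nodes: 0:pl, 4:pl, 5:pl, 6:pl, 7:x1, 8:x2, 10:x3, 12:m, 13:m, 15:m, 16:m, 17:m, 18:m edges: (0,10,pre); (4,7,pre); (4,10,pre); (6,8,pre); (7,0,post); (7,5,post); (8,0,post); (8,4,post); (12,6,at); (13,5,at); (15,0,at); (16,4,at); (17,0,at); (18,5,at)
step 2: rule r1; match: 0->7, 1->4, 2->0, 3->5, 4->16; deleted nodes 16; deleted edges (16,4,at); added nodes 19, 20; added edges (19,0,at); (20,5,at); result: nodes: 0:pl, 4:pl, 5:pl, 6:pl, 7:x1, 8:x2, 10:x3, 12:m, 13:m, 15:m, 17:m, 18:m, 19:m, 20:m edges: (0,10,pre); (4,7,pre); (4,10,pre); (6,8,pre); (7,0,post); (7,5,post); (8,0,post); (8,4,post); (12,6,at); (13,5,at); (15,0,at); (17,0,at); (18,5,at); (19,0,at); (20,5,at)
final:
nodes: 0:pl, 4:pl, 5:pl, 6:pl, 7:x1, 8:x2, 10:x3, 12:m, 13:m, 15:m, 17:m, 18:m, 19:m, 20:m
edges: (0,10,pre); (4,7,pre); (4,10,pre); (6,8,pre); (7,0,post); (7,5,post); (8,0,post); (8,4,post); (12,6,at); (13,5,at); (15,0,at); (17,0,at); (18,5,at); (19,0,at); (20,5,at)


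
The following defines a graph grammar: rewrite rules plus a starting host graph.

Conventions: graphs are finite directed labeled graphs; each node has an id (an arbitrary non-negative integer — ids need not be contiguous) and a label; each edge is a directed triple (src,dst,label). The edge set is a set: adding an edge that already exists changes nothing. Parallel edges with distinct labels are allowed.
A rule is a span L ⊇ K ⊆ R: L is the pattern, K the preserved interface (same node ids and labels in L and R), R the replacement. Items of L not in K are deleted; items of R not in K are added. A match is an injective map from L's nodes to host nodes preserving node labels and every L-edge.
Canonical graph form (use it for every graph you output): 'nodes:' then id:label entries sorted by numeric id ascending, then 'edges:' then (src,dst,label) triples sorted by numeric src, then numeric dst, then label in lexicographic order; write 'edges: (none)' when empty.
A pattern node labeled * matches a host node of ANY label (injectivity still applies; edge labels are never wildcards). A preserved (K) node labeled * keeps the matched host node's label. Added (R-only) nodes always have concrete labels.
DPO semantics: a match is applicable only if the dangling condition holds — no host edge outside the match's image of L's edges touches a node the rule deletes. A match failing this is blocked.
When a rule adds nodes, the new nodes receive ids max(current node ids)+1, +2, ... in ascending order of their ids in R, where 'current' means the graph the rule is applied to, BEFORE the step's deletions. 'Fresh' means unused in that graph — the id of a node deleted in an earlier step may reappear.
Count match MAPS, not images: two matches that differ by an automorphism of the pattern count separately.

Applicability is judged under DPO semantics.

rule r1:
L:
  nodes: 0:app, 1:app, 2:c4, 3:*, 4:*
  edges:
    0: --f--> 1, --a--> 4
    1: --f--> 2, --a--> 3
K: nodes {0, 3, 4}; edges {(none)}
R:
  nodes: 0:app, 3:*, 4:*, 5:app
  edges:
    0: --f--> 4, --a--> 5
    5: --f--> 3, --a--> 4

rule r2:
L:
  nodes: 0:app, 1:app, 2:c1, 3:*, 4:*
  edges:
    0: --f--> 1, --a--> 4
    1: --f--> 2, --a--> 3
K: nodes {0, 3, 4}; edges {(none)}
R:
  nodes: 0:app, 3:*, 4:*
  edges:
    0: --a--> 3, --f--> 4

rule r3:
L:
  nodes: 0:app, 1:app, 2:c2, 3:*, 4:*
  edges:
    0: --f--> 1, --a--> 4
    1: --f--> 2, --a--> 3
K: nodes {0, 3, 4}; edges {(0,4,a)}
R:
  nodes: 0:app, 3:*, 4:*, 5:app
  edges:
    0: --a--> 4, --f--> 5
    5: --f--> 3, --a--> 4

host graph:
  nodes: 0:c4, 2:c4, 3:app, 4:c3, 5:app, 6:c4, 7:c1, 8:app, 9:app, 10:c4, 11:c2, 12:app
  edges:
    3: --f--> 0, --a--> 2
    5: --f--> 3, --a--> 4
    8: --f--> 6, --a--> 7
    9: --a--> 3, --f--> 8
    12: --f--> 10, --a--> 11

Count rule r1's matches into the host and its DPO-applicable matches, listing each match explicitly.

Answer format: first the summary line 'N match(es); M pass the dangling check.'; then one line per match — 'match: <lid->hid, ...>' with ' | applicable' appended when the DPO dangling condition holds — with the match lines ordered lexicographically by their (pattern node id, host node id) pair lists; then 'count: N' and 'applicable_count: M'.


2 match(es); 1 pass the dangling check.
match: 0->5, 1->3, 2->0, 3->2, 4->4
match: 0->9, 1->8, 2->6, 3->7, 4->3 | applicable
count: 2
applicable_count: 1


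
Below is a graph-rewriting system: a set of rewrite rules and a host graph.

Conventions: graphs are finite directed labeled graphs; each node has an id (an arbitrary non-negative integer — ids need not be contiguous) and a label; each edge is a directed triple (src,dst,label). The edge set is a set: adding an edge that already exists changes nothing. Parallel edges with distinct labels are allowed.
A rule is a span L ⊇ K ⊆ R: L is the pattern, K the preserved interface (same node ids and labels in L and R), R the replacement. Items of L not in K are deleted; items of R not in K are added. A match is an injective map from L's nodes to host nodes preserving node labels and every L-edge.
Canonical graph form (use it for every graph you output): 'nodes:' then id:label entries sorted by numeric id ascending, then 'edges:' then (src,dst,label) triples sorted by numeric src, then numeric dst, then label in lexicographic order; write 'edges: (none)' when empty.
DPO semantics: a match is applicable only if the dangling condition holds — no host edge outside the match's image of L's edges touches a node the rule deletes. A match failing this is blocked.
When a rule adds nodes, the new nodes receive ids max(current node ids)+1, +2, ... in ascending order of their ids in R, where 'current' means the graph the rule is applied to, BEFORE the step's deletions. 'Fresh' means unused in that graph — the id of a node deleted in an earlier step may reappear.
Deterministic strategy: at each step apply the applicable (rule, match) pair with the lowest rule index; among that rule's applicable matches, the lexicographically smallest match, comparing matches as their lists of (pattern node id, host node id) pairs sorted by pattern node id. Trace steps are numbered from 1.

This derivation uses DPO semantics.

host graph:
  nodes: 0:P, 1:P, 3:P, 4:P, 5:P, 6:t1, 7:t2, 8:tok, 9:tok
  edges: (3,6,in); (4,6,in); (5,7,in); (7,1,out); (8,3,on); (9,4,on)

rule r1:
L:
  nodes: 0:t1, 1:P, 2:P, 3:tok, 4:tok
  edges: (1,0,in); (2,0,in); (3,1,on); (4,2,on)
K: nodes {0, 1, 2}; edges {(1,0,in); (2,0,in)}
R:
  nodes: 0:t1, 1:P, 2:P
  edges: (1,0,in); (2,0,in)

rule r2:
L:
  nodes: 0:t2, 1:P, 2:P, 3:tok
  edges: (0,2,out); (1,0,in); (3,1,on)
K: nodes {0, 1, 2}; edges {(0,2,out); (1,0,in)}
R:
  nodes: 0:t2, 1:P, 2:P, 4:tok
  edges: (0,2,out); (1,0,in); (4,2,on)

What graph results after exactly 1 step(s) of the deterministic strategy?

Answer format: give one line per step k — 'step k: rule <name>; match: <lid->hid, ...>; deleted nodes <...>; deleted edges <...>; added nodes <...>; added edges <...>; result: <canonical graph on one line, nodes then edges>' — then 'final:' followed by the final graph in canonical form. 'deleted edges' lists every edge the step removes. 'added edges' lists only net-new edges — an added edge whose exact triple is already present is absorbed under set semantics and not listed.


step 1: rule r1; match: 0->6, 1->3, 2->4, 3->8, 4->9; deleted nodes 8, 9; deleted edges (8,3,on); (9,4,on); added nodes (none); added edges (none); result: nodes: 0:P, 1:P, 3:P, 4:P, 5:P, 6:t1, 7:t2 edges: (3,6,in); (4,6,in); (5,7,in); (7,1,out)
final:
nodes: 0:P, 1:P, 3:P, 4:P, 5:P, 6:t1, 7:t2
edges: (3,6,in); (4,6,in); (5,7,in); (7,1,out)


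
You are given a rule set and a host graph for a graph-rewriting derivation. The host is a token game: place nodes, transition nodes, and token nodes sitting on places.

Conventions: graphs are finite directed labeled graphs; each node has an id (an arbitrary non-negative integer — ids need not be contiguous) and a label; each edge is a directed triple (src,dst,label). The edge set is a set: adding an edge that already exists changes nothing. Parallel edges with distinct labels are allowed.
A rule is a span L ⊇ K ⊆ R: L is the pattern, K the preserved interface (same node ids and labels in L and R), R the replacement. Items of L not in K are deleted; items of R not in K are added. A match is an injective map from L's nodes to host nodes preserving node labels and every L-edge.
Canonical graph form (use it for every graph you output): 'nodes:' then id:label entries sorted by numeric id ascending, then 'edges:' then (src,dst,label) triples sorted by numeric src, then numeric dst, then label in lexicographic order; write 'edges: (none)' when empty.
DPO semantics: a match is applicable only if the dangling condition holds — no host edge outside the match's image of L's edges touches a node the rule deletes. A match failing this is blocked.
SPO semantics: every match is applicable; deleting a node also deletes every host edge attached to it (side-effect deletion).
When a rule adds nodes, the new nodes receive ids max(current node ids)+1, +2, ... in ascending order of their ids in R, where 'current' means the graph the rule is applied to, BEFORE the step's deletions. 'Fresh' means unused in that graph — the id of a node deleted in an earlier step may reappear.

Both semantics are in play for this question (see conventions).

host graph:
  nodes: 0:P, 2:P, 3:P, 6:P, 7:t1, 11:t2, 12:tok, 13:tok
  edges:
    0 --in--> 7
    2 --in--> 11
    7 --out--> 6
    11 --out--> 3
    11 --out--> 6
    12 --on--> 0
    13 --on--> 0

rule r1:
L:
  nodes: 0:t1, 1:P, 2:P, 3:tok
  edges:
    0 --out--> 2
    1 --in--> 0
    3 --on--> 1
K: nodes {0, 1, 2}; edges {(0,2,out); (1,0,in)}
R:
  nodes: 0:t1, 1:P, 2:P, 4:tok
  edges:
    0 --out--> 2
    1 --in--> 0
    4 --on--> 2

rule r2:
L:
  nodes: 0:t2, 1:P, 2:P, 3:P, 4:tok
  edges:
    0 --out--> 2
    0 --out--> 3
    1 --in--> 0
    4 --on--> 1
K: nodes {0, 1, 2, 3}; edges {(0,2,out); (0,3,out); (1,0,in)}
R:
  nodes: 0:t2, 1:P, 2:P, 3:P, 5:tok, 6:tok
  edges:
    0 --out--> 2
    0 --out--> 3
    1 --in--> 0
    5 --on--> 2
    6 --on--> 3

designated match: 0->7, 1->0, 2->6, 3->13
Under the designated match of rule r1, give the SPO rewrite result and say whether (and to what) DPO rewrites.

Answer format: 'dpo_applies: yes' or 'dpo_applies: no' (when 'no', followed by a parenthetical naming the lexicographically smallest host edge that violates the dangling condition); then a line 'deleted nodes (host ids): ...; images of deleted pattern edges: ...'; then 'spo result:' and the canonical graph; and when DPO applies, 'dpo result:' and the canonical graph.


dpo_applies: yes
deleted nodes (host ids): 13; images of deleted pattern edges: (13,0,on)
spo result:
nodes: 0:P, 2:P, 3:P, 6:P, 7:t1, 11:t2, 12:tok, 14:tok
edges: (0,7,in); (2,11,in); (7,6,out); (11,3,out); (11,6,out); (12,0,on); (14,6,on)
dpo result:
nodes: 0:P, 2:P, 3:P, 6:P, 7:t1, 11:t2, 12:tok, 14:tok
edges: (0,7,in); (2,11,in); (7,6,out); (11,3,out); (11,6,out); (12,0,on); (14,6,on)


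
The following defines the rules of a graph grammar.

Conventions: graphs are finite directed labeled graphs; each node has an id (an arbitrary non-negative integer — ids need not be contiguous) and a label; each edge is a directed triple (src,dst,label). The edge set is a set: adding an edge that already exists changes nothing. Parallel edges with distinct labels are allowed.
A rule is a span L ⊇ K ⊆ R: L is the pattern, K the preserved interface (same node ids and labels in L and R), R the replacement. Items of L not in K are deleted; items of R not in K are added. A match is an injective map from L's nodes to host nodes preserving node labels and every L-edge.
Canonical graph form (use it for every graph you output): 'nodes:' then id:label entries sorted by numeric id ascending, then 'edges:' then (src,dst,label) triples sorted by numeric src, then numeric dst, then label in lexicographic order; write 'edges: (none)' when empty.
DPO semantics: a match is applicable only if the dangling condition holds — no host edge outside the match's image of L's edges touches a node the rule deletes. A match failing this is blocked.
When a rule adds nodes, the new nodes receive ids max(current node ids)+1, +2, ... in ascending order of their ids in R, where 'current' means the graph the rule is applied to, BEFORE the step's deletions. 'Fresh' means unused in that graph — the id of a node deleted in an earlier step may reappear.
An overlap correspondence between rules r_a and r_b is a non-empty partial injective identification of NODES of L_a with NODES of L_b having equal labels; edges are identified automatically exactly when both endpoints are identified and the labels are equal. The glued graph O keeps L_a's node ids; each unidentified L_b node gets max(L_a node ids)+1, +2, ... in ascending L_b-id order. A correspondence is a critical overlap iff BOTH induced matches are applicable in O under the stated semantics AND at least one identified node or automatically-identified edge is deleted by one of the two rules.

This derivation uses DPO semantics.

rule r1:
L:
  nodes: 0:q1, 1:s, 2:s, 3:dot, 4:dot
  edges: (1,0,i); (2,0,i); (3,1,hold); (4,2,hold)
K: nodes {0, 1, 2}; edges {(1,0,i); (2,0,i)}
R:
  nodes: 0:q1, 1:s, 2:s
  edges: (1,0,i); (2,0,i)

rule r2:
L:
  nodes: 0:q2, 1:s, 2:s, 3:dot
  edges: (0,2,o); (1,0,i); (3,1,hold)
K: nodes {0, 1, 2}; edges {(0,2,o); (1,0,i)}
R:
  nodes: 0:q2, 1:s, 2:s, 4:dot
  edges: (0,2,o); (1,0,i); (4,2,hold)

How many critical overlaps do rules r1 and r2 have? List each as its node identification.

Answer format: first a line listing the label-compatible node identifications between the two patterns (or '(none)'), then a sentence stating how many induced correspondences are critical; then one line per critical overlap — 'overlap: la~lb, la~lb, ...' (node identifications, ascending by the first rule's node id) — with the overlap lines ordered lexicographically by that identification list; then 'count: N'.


label-compatible node identifications between L(r1) and L(r2): 1~1, 1~2, 2~1, 2~2, 3~3, 4~3
4 of the induced correspondences are critical overlaps of r1 and r2.
overlap: 1~1, 2~2, 3~3
overlap: 1~1, 3~3
overlap: 1~2, 2~1, 4~3
overlap: 2~1, 4~3
count: 4


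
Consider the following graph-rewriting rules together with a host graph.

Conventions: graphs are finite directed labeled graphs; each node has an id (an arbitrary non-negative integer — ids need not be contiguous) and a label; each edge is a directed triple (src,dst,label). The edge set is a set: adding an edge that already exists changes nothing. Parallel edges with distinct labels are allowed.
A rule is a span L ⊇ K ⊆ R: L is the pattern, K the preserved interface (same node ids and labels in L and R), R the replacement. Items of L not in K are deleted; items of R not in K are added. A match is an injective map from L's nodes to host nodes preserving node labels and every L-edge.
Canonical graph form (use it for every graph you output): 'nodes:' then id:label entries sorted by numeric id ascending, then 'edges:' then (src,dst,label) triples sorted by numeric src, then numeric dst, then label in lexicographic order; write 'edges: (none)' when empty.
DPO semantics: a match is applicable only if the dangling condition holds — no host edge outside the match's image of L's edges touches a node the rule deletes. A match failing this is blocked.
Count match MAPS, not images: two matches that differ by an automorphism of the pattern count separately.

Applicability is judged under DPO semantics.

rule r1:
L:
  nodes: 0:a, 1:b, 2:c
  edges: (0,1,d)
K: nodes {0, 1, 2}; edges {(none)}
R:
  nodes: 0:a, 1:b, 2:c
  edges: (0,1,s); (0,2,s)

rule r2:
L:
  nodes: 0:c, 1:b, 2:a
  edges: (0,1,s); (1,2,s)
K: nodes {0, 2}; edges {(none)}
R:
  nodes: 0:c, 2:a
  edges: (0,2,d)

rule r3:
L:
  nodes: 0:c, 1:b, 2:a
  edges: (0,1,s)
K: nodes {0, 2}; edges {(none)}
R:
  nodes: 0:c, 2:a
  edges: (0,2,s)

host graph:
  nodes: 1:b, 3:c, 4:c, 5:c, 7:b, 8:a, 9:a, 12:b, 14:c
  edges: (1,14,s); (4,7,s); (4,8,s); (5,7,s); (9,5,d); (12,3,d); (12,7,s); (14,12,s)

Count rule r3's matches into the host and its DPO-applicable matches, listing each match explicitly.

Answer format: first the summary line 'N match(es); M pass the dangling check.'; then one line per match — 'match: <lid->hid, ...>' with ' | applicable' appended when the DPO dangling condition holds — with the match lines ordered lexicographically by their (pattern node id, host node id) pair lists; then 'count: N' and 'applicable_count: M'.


6 match(es); 0 pass the dangling check.
match: 0->4, 1->7, 2->8
match: 0->4, 1->7, 2->9
match: 0->5, 1->7, 2->8
match: 0->5, 1->7, 2->9
match: 0->14, 1->12, 2->8
match: 0->14, 1->12, 2->9
count: 6
applicable_count: 0


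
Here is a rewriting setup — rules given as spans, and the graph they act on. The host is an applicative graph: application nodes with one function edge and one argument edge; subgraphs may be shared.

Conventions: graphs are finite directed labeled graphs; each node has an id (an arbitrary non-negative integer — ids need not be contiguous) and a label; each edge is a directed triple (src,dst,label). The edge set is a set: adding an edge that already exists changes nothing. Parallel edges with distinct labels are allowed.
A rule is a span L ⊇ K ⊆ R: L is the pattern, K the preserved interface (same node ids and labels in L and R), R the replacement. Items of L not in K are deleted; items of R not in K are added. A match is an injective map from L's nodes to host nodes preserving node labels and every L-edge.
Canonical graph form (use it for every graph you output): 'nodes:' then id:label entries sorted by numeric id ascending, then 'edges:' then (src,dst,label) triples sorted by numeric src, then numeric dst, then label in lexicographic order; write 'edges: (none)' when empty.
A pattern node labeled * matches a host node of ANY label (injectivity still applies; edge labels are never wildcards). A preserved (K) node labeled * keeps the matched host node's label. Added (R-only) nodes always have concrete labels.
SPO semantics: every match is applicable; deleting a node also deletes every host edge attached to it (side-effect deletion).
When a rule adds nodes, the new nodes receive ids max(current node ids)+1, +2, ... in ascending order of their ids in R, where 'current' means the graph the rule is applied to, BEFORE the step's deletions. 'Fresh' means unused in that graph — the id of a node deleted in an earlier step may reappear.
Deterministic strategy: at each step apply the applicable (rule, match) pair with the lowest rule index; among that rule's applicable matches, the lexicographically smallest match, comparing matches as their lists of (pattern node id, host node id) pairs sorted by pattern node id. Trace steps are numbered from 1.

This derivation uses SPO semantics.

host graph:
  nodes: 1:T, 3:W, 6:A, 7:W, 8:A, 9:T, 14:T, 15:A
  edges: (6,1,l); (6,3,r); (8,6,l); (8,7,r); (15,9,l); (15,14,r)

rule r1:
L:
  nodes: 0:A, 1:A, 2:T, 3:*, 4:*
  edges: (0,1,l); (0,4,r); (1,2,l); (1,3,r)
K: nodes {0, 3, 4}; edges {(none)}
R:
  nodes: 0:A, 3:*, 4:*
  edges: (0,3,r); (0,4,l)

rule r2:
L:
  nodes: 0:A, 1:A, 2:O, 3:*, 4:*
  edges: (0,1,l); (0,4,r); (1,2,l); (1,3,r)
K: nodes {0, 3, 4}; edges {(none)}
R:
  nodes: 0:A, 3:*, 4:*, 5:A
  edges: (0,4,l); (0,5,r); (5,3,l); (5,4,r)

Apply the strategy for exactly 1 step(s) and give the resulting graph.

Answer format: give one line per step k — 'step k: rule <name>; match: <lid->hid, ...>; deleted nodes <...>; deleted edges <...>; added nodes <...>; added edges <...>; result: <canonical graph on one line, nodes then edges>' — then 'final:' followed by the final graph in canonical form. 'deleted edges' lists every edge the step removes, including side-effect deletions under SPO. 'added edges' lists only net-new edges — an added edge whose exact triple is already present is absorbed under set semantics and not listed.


step 1: rule r1; match: 0->8, 1->6, 2->1, 3->3, 4->7; deleted nodes 1, 6; deleted edges (6,1,l); (6,3,r); (8,6,l); (8,7,r); added nodes (none); added edges (8,3,r); (8,7,l); result: nodes: 3:W, 7:W, 8:A, 9:T, 14:T, 15:A edges: (8,3,r); (8,7,l); (15,9,l); (15,14,r)
final:
nodes: 3:W, 7:W, 8:A, 9:T, 14:T, 15:A
edges: (8,3,r); (8,7,l); (15,9,l); (15,14,r)


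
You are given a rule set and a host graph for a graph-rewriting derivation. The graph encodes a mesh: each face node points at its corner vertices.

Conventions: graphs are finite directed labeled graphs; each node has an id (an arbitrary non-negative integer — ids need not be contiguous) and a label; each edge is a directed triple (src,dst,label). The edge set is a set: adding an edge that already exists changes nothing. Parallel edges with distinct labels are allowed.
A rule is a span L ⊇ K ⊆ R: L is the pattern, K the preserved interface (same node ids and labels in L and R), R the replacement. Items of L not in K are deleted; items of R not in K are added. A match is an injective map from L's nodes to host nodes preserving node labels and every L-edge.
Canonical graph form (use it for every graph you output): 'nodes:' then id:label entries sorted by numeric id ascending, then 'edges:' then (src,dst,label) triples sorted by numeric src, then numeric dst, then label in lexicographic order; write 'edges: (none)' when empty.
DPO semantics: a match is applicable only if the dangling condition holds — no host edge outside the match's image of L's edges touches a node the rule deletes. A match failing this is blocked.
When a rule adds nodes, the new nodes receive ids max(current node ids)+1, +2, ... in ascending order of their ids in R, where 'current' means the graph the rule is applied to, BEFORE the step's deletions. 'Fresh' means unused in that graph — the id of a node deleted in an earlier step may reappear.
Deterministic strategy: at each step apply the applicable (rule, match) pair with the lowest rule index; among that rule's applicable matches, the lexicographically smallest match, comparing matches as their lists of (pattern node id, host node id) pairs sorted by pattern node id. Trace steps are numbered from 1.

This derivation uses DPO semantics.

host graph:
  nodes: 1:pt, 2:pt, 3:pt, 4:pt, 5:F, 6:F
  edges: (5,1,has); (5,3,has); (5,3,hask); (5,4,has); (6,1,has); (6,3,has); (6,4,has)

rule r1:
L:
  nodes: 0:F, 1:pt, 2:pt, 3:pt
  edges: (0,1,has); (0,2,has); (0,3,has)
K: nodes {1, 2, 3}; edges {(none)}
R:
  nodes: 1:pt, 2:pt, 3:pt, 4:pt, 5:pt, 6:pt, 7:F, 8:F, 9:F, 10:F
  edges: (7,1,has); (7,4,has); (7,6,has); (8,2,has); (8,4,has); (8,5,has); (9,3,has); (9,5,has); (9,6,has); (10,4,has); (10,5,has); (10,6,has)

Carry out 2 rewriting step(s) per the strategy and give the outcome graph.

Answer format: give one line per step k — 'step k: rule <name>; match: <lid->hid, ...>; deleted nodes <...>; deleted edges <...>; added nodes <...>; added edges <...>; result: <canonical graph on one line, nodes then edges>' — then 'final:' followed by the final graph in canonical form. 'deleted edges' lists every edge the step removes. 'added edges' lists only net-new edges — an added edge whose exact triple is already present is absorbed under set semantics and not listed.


step 1: rule r1; match: 0->6, 1->1, 2->3, 3->4; deleted nodes 6; deleted edges (6,1,has); (6,3,has); (6,4,has); added nodes 7, 8, 9, 10, 11, 12, 13; added edges (10,1,has); (10,7,has); (10,9,has); (11,3,has); (11,7,has); (11,8,has); (12,4,has); (12,8,has); (12,9,has); (13,7,has); (13,8,has); (13,9,has); result: nodes: 1:pt, 2:pt, 3:pt, 4:pt, 5:F, 7:pt, 8:pt, 9:pt, 10:F, 11:F, 12:F, 13:F edges: (5,1,has); (5,3,has); (5,3,hask); (5,4,has); (10,1,has); (10,7,has); (10,9,has); (11,3,has); (11,7,has); (11,8,has); (12,4,has); (12,8,has); (12,9,has); (13,7,has); (13,8,has); (13,9,has)
step 2: rule r1; match: 0->10, 1->1, 2->7, 3->9; deleted nodes 10; deleted edges (10,1,has); (10,7,has); (10,9,has); added nodes 14, 15, 16, 17, 18, 19, 20; added edges (17,1,has); (17,14,has); (17,16,has); (18,7,has); (18,14,has); (18,15,has); (19,9,has); (19,15,has); (19,16,has); (20,14,has); (20,15,has); (20,16,has); result: nodes: 1:pt, 2:pt, 3:pt, 4:pt, 5:F, 7:pt, 8:pt, 9:pt, 11:F, 12:F, 13:F, 14:pt, 15:pt, 16:pt, 17:F, 18:F, 19:F, 20:F edges: (5,1,has); (5,3,has); (5,3,hask); (5,4,has); (11,3,has); (11,7,has); (11,8,has); (12,4,has); (12,8,has); (12,9,has); (13,7,has); (13,8,has); (13,9,has); (17,1,has); (17,14,has); (17,16,has); (18,7,has); (18,14,has); (18,15,has); (19,9,has); (19,15,has); (19,16,has); (20,14,has); (20,15,has); (20,16,has)
final:
nodes: 1:pt, 2:pt, 3:pt, 4:pt, 5:F, 7:pt, 8:pt, 9:pt, 11:F, 12:F, 13:F, 14:pt, 15:pt, 16:pt, 17:F, 18:F, 19:F, 20:F
edges: (5,1,has); (5,3,has); (5,3,hask); (5,4,has); (11,3,has); (11,7,has); (11,8,has); (12,4,has); (12,8,has); (12,9,has); (13,7,has); (13,8,has); (13,9,has); (17,1,has); (17,14,has); (17,16,has); (18,7,has); (18,14,has); (18,15,has); (19,9,has); (19,15,has); (19,16,has); (20,14,has); (20,15,has); (20,16,has)
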